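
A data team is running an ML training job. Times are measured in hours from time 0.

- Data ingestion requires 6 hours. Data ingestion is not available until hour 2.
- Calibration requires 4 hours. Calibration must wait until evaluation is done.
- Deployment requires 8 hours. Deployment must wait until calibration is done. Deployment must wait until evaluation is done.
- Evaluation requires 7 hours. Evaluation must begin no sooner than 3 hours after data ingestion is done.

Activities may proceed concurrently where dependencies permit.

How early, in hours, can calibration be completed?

Data ingestion waits on its own release at hour 2, so it starts at hour 2 and finishes at 2 + 6 = hour 8.
Evaluation waits on data ingestion (finishes hour 8, plus 3-hour gap → hour 11), so it starts at hour 11 and finishes at 11 + 7 = hour 18.
Calibration waits on evaluation (finishes hour 18), so it starts at hour 18 and finishes at 18 + 4 = hour 22.

22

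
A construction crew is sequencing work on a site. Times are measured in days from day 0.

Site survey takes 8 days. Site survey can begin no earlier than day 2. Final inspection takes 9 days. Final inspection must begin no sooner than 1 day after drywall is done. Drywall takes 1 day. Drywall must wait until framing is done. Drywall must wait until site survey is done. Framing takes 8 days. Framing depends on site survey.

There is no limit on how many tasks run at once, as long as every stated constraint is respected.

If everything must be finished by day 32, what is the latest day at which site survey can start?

5

Nothing follows final inspection; the deadline of day 32 is its only limit. It must start by 32 − 9 = day 23.
Drywall feeds into final inspection (must start by day 23, minus 1-day gap → day 22); so drywall must finish by day 22 and therefore start by day 21.
Framing must finish before drywall (must start by day 21). With an 8-day duration, framing must start by 21 − 8 = day 13.
Site survey must finish in time for framing (must start by day 13); drywall (must start by day 21). The tightest is day 13, so site survey must start by 13 − 8 = day 5.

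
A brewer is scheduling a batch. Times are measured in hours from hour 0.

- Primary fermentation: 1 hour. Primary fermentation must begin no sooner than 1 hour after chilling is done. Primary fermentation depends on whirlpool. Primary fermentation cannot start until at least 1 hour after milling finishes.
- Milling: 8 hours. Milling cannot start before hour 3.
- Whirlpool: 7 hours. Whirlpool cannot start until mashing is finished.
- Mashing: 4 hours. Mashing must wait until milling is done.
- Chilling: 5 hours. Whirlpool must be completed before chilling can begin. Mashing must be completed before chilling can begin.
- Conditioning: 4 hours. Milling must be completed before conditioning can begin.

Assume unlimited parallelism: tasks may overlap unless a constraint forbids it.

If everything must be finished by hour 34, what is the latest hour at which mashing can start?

Nothing follows primary fermentation; the deadline of hour 34 is its only limit. It must start by 34 − 1 = hour 33.
Chilling has to be done before primary fermentation (must start by hour 33, minus 1-hour gap → hour 32). That means finishing by hour 32, i.e. starting by 32 − 5 = hour 27.
Whirlpool feeds chilling (must start by hour 27); primary fermentation (must start by hour 33). Taking the minimum, whirlpool must finish by hour 27 and start by 27 − 7 = hour 20.
Mashing must finish in time for whirlpool (must start by hour 20); chilling (must start by hour 27). The tightest is hour 20, so mashing must start by 20 − 4 = hour 16.

16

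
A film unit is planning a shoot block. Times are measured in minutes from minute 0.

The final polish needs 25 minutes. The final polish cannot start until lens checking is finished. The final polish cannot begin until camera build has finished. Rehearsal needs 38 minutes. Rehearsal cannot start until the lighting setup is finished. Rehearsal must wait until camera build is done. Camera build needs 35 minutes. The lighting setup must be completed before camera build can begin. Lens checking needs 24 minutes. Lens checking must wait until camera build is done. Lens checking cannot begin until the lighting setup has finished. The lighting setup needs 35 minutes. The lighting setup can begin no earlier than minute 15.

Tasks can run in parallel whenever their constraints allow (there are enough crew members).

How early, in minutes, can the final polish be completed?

134

After its own release at minute 15, the lighting setup can start at minute 15 and finishes at minute 50.
Camera build cannot begin until the lighting setup (finishes minute 50). It runs from minute 50 to 50 + 35 = minute 85.
Lens checking needs all of camera build (finishes minute 85); the lighting setup (finishes minute 50). That puts its earliest start at minute 85; it finishes at 85 + 24 = minute 109.
The final polish has to wait for lens checking (finishes minute 109); camera build (finishes minute 85). The latest of these is minute 109, so the final polish runs minute 109 to 109 + 25 = minute 134.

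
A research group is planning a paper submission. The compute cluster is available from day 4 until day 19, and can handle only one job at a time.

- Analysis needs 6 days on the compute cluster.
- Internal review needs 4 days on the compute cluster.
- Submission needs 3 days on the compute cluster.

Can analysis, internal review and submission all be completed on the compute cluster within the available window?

Yes

The compute cluster window is 19 − 4 = 15 days.
Running back to back, the jobs need 6 + 4 + 3 = 13 days on the compute cluster.
Since 13 ≤ 15, they fit within the window.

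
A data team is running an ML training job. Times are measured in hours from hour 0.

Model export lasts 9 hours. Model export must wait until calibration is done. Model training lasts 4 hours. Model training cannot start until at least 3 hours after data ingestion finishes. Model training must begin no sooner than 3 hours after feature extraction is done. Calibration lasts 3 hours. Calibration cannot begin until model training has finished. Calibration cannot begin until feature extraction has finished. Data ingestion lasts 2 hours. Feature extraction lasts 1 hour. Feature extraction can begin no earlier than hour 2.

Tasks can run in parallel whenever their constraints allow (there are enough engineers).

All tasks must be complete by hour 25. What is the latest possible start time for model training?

9

Model export has no dependents, so it just needs to finish by hour 25. Starting by 25 − 9 = hour 16 achieves that.
Calibration has to be done before model export (must start by hour 16). That means finishing by hour 16, i.e. starting by 16 − 3 = hour 13.
Model training feeds into calibration (must start by hour 13); so model training must finish by hour 13 and therefore start by hour 9.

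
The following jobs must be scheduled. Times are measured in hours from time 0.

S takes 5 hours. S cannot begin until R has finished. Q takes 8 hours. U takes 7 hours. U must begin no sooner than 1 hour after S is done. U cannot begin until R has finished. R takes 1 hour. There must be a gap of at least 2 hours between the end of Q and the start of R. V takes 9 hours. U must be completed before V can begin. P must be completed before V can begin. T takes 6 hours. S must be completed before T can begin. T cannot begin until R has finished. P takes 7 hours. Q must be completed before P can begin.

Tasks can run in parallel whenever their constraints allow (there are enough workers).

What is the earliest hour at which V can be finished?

33

Q has no prerequisites, so it starts at hour 0 and finishes at hour 8.
After Q (finishes hour 8, plus 2-hour gap → hour 10), R can start at hour 10 and finishes at hour 11.
After R (finishes hour 11), S can start at hour 11 and finishes at hour 16.
U has to wait for S (finishes hour 16, plus 1-hour gap → hour 17); R (finishes hour 11). The latest of these is hour 17, so U runs hour 17 to 17 + 7 = hour 24.
P waits on Q (finishes hour 8), so it starts at hour 8 and finishes at 8 + 7 = hour 15.
For V: U (finishes hour 24); P (finishes hour 15). Taking the maximum gives a start of hour 24, and it finishes at 24 + 9 = hour 33.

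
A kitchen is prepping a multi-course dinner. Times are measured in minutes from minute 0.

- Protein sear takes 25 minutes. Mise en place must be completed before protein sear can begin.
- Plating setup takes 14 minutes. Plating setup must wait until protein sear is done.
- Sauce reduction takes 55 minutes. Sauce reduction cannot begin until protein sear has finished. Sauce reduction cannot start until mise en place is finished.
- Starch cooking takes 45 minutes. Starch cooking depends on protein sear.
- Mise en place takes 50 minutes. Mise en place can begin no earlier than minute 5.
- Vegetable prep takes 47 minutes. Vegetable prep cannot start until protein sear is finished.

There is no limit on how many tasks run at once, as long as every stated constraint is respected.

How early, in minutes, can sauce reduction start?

Mise en place waits on its own release at minute 5, so it starts at minute 5 and finishes at 5 + 50 = minute 55.
After mise en place (finishes minute 55), protein sear can start at minute 55 and finishes at minute 80.
Sauce reduction waits on protein sear (finishes minute 80); mise en place (finishes minute 55). The latest of these is minute 80, which is the earliest sauce reduction can start.

80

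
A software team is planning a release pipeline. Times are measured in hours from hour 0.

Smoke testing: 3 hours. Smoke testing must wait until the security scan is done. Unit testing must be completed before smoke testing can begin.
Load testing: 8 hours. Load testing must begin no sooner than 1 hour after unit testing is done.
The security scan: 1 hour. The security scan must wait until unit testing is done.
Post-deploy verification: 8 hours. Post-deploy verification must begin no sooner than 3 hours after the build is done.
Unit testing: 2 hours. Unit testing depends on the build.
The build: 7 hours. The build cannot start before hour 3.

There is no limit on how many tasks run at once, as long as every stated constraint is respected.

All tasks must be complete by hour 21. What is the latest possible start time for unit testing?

Smoke testing must finish by hour 21; it takes 3 hours, so it must start by 21 − 3 = hour 18.
The security scan has to be done before smoke testing (must start by hour 18). That means finishing by hour 18, i.e. starting by 18 − 1 = hour 17.
Nothing follows load testing; the deadline of hour 21 is its only limit. It must start by 21 − 8 = hour 13.
Unit testing must finish in time for the security scan (must start by hour 17); smoke testing (must start by hour 18); load testing (must start by hour 13, minus 1-hour gap → hour 12). The tightest is hour 12, so unit testing must start by 12 − 2 = hour 10.

10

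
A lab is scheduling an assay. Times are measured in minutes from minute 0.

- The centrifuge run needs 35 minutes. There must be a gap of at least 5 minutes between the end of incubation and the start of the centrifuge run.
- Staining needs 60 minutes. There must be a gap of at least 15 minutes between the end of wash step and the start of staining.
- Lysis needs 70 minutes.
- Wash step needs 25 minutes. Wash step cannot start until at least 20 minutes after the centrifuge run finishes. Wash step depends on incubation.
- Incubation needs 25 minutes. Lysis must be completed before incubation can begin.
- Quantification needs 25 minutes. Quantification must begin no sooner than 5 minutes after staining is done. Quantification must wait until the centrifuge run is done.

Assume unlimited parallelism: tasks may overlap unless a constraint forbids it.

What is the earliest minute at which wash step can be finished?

180

Lysis can start immediately at minute 0; it finishes at minute 70.
After lysis (finishes minute 70), incubation can start at minute 70 and finishes at minute 95.
The centrifuge run waits on incubation (finishes minute 95, plus 5-minute gap → minute 100), so it starts at minute 100 and finishes at 100 + 35 = minute 135.
Wash step needs all of the centrifuge run (finishes minute 135, plus 20-minute gap → minute 155); incubation (finishes minute 95). That puts its earliest start at minute 155; it finishes at 155 + 25 = minute 180.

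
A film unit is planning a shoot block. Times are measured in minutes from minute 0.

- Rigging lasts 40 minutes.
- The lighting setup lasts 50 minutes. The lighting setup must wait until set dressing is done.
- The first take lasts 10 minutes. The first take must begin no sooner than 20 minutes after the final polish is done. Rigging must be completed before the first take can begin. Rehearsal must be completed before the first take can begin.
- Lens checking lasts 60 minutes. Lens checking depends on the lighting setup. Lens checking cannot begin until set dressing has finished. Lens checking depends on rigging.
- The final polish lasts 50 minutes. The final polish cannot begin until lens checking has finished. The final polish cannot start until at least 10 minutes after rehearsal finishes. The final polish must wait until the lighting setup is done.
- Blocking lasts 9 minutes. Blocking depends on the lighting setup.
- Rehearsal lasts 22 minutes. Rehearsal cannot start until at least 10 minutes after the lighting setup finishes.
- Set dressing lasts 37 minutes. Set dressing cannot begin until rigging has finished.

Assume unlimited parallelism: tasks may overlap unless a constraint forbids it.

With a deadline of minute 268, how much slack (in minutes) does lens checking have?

Rigging can start immediately at minute 0; it finishes at minute 40.
After rigging (finishes minute 40), set dressing can start at minute 40 and finishes at minute 77.
The lighting setup cannot begin until set dressing (finishes minute 77). It runs from minute 77 to 77 + 50 = minute 127.
For lens checking: the lighting setup (finishes minute 127); set dressing (finishes minute 77); rigging (finishes minute 40). Taking the maximum gives a start of minute 127, and it finishes at 127 + 60 = minute 187.

Working backward from the deadline:
Nothing follows the first take; the deadline of minute 268 is its only limit. It must start by 268 − 10 = minute 258.
The final polish must finish before the first take (must start by minute 258, minus 20-minute gap → minute 238). With a 50-minute duration, the final polish must start by 238 − 50 = minute 188.
Lens checking has to be done before the final polish (must start by minute 188). That means finishing by minute 188, i.e. starting by 188 − 60 = minute 128.
So lens checking can start as early as minute 127 and as late as minute 128, giving 128 − 127 = 1 minute of slack.

1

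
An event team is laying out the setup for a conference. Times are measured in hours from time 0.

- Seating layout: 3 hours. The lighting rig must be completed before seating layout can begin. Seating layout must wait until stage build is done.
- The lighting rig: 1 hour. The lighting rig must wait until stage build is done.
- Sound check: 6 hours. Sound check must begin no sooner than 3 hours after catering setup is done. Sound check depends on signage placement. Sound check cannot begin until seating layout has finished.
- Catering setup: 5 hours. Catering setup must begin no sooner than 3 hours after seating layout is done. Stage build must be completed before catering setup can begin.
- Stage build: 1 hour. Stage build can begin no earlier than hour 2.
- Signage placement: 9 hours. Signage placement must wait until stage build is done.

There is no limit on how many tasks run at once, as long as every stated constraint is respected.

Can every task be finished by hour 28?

Stage build cannot begin until its own release at hour 2. It runs from hour 2 to 2 + 1 = hour 3.
Signage placement cannot begin until stage build (finishes hour 3). It runs from hour 3 to 3 + 9 = hour 12.
After stage build (finishes hour 3), the lighting rig can start at hour 3 and finishes at hour 4.
Seating layout needs all of the lighting rig (finishes hour 4); stage build (finishes hour 3). That puts its earliest start at hour 4; it finishes at 4 + 3 = hour 7.
Catering setup has to wait for seating layout (finishes hour 7, plus 3-hour gap → hour 10); stage build (finishes hour 3). The latest of these is hour 10, so catering setup runs hour 10 to 10 + 5 = hour 15.
Sound check needs all of catering setup (finishes hour 15, plus 3-hour gap → hour 18); signage placement (finishes hour 12); seating layout (finishes hour 7). That puts its earliest start at hour 18; it finishes at 18 + 6 = hour 24.
Every task is finished by hour 24, which is no later than the deadline of 28, so the schedule is feasible.

Yes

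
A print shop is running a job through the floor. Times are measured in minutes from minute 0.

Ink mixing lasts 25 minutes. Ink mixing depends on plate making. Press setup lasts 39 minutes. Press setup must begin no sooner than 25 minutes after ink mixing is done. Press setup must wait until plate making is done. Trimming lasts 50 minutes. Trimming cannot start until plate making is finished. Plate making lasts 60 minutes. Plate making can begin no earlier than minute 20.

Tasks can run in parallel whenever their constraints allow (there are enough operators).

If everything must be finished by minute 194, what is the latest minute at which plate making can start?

45

To finish by minute 194, press setup (duration 39) must start no later than minute 155.
Since press setup (must start by minute 155, minus 25-minute gap → minute 130) depends on it, ink mixing must finish by minute 130. Backing off its 25-minute duration gives a latest start of minute 105.
Nothing follows trimming; the deadline of minute 194 is its only limit. It must start by 194 − 50 = minute 144.
Plate making must finish in time for ink mixing (must start by minute 105); press setup (must start by minute 155); trimming (must start by minute 144). The tightest is minute 105, so plate making must start by 105 − 60 = minute 45.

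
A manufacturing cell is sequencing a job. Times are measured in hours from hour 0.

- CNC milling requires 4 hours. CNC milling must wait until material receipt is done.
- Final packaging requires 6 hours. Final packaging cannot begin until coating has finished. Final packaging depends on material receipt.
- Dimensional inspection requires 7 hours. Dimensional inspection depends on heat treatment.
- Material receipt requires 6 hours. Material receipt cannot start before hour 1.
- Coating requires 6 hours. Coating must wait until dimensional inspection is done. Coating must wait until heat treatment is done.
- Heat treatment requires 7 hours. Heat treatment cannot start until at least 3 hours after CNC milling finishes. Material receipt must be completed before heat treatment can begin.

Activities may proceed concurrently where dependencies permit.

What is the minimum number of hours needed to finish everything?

40

After its own release at hour 1, material receipt can start at hour 1 and finishes at hour 7.
CNC milling waits on material receipt (finishes hour 7), so it starts at hour 7 and finishes at 7 + 4 = hour 11.
Heat treatment needs all of CNC milling (finishes hour 11, plus 3-hour gap → hour 14); material receipt (finishes hour 7). That puts its earliest start at hour 14; it finishes at 14 + 7 = hour 21.
After heat treatment (finishes hour 21), dimensional inspection can start at hour 21 and finishes at hour 28.
Coating needs all of dimensional inspection (finishes hour 28); heat treatment (finishes hour 21). That puts its earliest start at hour 28; it finishes at 28 + 6 = hour 34.
Final packaging needs all of coating (finishes hour 34); material receipt (finishes hour 7). That puts its earliest start at hour 34; it finishes at 34 + 6 = hour 40.
All tasks are finished once the last one completes. Finish times: Material receipt at 7, CNC milling at 11, Heat treatment at 21, Dimensional inspection at 28, Coating at 34, Final packaging at 40. The latest is hour 40.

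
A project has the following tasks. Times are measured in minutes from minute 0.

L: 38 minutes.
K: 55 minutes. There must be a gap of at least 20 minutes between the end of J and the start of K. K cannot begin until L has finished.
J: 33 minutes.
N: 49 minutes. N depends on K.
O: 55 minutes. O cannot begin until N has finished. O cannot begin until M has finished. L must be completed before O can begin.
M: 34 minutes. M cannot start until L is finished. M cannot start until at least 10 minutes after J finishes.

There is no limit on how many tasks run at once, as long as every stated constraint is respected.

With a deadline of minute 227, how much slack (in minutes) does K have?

15

L has no prerequisites, so it starts at minute 0 and finishes at minute 38.
J has no prerequisites, so it starts at minute 0 and finishes at minute 33.
K needs all of J (finishes minute 33, plus 20-minute gap → minute 53); L (finishes minute 38). That puts its earliest start at minute 53; it finishes at 53 + 55 = minute 108.

Working backward from the deadline:
O has no dependents, so it just needs to finish by minute 227. Starting by 227 − 55 = minute 172 achieves that.
Since O (must start by minute 172) depends on it, N must finish by minute 172. Backing off its 49-minute duration gives a latest start of minute 123.
K has to be done before N (must start by minute 123). That means finishing by minute 123, i.e. starting by 123 − 55 = minute 68.
So K can start as early as minute 53 and as late as minute 68, giving 68 − 53 = 15 minutes of slack.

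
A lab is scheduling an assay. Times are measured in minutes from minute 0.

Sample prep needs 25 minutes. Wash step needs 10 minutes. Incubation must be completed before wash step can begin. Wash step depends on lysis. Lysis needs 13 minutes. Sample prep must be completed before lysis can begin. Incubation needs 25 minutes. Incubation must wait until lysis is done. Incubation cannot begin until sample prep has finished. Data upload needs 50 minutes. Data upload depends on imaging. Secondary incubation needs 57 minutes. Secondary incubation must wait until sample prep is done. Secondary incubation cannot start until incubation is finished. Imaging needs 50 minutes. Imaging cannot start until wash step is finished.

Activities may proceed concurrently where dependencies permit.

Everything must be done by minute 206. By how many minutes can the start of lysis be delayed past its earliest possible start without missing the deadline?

Nothing blocks sample prep, so it runs from minute 0 to minute 25.
After sample prep (finishes minute 25), lysis can start at minute 25 and finishes at minute 38.

Working backward from the deadline:
Nothing follows data upload; the deadline of minute 206 is its only limit. It must start by 206 − 50 = minute 156.
Imaging feeds into data upload (must start by minute 156); so imaging must finish by minute 156 and therefore start by minute 106.
Wash step feeds into imaging (must start by minute 106); so wash step must finish by minute 106 and therefore start by minute 96.
Secondary incubation must finish by minute 206; it takes 57 minutes, so it must start by 206 − 57 = minute 149.
Incubation must finish in time for wash step (must start by minute 96); secondary incubation (must start by minute 149). The tightest is minute 96, so incubation must start by 96 − 25 = minute 71.
Lysis feeds incubation (must start by minute 71); wash step (must start by minute 96). Taking the minimum, lysis must finish by minute 71 and start by 71 − 13 = minute 58.
So lysis can start as early as minute 25 and as late as minute 58, giving 58 − 25 = 33 minutes of slack.

33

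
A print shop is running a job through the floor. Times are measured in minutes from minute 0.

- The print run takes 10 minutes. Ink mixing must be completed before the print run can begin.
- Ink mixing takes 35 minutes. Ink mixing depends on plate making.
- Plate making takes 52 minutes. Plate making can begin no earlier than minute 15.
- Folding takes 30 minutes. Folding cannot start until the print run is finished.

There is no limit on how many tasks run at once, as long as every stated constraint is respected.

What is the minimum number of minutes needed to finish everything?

142

Plate making cannot begin until its own release at minute 15. It runs from minute 15 to 15 + 52 = minute 67.
After plate making (finishes minute 67), ink mixing can start at minute 67 and finishes at minute 102.
The print run waits on ink mixing (finishes minute 102), so it starts at minute 102 and finishes at 102 + 10 = minute 112.
After the print run (finishes minute 112), folding can start at minute 112 and finishes at minute 142.
All tasks are finished once the last one completes. Finish times: Plate making at 67, Ink mixing at 102, The print run at 112, Folding at 142. The latest is minute 142.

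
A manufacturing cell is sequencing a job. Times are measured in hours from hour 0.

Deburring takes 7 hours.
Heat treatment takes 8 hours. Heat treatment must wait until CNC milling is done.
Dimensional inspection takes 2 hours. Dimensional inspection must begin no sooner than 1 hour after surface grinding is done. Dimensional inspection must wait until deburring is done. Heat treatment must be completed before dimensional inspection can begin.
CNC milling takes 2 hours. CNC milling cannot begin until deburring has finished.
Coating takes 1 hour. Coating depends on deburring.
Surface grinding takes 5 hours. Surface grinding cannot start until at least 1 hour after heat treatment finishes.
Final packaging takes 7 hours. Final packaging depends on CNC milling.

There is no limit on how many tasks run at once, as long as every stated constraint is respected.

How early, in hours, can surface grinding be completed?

Deburring can start immediately at hour 0; it finishes at hour 7.
CNC milling waits on deburring (finishes hour 7), so it starts at hour 7 and finishes at 7 + 2 = hour 9.
Heat treatment waits on CNC milling (finishes hour 9), so it starts at hour 9 and finishes at 9 + 8 = hour 17.
Surface grinding waits on heat treatment (finishes hour 17, plus 1-hour gap → hour 18), so it starts at hour 18 and finishes at 18 + 5 = hour 23.

23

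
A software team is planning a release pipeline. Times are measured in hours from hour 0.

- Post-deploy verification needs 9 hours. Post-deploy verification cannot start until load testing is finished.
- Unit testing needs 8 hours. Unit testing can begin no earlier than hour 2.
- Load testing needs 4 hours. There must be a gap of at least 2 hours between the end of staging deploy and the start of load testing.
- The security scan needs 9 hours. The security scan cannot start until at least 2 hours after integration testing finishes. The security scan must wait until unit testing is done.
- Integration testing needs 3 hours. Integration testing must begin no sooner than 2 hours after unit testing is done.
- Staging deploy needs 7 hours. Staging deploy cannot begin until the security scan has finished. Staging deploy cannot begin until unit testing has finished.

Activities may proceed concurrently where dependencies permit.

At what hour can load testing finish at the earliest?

Unit testing waits on its own release at hour 2, so it starts at hour 2 and finishes at 2 + 8 = hour 10.
Integration testing cannot begin until unit testing (finishes hour 10, plus 2-hour gap → hour 12). It runs from hour 12 to 12 + 3 = hour 15.
The security scan cannot start until integration testing (finishes hour 15, plus 2-hour gap → hour 17); unit testing (finishes hour 10). The controlling bound is hour 17, so the security scan finishes at 17 + 9 = hour 26.
Staging deploy cannot start until the security scan (finishes hour 26); unit testing (finishes hour 10). The controlling bound is hour 26, so staging deploy finishes at 26 + 7 = hour 33.
Load testing waits on staging deploy (finishes hour 33, plus 2-hour gap → hour 35), so it starts at hour 35 and finishes at 35 + 4 = hour 39.

39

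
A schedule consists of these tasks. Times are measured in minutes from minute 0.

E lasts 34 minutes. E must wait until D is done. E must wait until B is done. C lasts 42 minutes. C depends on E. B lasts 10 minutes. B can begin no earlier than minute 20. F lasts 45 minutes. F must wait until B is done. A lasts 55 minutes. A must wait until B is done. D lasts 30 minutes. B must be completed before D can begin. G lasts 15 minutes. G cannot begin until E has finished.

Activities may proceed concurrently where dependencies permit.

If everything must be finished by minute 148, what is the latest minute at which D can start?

42

C has no dependents, so it just needs to finish by minute 148. Starting by 148 − 42 = minute 106 achieves that.
To finish by minute 148, G (duration 15) must start no later than minute 133.
E has several dependents: C (must start by minute 106); G (must start by minute 133). The earliest of those limits is minute 106, so E must start by 106 − 34 = minute 72.
D feeds into E (must start by minute 72); so D must finish by minute 72 and therefore start by minute 42.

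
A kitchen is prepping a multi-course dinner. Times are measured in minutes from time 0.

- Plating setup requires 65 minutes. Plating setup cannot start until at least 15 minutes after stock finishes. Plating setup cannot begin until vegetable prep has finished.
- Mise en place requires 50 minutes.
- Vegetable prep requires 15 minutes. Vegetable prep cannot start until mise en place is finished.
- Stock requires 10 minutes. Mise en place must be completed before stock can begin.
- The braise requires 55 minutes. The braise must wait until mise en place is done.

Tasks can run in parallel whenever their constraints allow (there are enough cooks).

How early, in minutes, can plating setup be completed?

140

Nothing blocks mise en place, so it runs from minute 0 to minute 50.
After mise en place (finishes minute 50), vegetable prep can start at minute 50 and finishes at minute 65.
Stock waits on mise en place (finishes minute 50), so it starts at minute 50 and finishes at 50 + 10 = minute 60.
Plating setup has to wait for stock (finishes minute 60, plus 15-minute gap → minute 75); vegetable prep (finishes minute 65). The latest of these is minute 75, so plating setup runs minute 75 to 75 + 65 = minute 140.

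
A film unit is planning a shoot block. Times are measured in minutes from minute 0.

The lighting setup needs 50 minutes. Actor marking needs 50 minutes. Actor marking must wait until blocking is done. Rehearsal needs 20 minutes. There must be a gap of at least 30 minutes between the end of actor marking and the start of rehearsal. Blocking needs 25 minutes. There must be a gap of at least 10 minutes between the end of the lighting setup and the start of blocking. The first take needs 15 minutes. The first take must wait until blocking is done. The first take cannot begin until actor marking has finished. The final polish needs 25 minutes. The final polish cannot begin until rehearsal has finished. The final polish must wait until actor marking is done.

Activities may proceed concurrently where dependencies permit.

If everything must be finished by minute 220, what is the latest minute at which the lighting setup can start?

10

The final polish has no dependents, so it just needs to finish by minute 220. Starting by 220 − 25 = minute 195 achieves that.
Since the final polish (must start by minute 195) depends on it, rehearsal must finish by minute 195. Backing off its 20-minute duration gives a latest start of minute 175.
The first take must finish by minute 220; it takes 15 minutes, so it must start by 220 − 15 = minute 205.
Actor marking must finish in time for rehearsal (must start by minute 175, minus 30-minute gap → minute 145); the final polish (must start by minute 195); the first take (must start by minute 205). The tightest is minute 145, so actor marking must start by 145 − 50 = minute 95.
Blocking has several dependents: actor marking (must start by minute 95); the first take (must start by minute 205). The earliest of those limits is minute 95, so blocking must start by 95 − 25 = minute 70.
The lighting setup feeds into blocking (must start by minute 70, minus 10-minute gap → minute 60); so the lighting setup must finish by minute 60 and therefore start by minute 10.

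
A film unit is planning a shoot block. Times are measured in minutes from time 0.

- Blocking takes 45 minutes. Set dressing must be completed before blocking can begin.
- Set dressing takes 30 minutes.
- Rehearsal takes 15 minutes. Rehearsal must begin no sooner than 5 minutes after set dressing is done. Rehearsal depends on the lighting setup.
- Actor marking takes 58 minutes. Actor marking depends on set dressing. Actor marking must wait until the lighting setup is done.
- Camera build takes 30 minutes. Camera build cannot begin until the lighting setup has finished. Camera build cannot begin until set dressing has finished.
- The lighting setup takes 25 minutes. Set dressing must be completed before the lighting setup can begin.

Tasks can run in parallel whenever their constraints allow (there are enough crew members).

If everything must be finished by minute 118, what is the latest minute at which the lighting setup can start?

Camera build must finish by minute 118; it takes 30 minutes, so it must start by 118 − 30 = minute 88.
To finish by minute 118, actor marking (duration 58) must start no later than minute 60.
Rehearsal must finish by minute 118; it takes 15 minutes, so it must start by 118 − 15 = minute 103.
For the lighting setup: camera build (must start by minute 88); actor marking (must start by minute 60); rehearsal (must start by minute 103). The most restrictive is minute 60; with a 25-minute duration, the lighting setup must start by minute 35.

35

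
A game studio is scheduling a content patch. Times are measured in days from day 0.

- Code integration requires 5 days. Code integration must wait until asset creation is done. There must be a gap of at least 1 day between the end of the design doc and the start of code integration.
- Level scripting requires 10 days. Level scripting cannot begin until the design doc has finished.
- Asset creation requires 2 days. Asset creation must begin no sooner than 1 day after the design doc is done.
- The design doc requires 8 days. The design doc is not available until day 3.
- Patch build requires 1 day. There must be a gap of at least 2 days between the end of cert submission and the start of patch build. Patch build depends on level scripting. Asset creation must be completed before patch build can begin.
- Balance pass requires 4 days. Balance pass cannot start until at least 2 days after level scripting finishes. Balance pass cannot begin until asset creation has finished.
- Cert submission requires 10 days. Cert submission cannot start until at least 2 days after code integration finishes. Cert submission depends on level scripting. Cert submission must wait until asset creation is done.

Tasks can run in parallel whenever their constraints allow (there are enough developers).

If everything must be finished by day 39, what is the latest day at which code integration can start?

To finish by day 39, patch build (duration 1) must start no later than day 38.
Cert submission feeds into patch build (must start by day 38, minus 2-day gap → day 36); so cert submission must finish by day 36 and therefore start by day 26.
Code integration must finish before cert submission (must start by day 26, minus 2-day gap → day 24). With a 5-day duration, code integration must start by 24 − 5 = day 19.

19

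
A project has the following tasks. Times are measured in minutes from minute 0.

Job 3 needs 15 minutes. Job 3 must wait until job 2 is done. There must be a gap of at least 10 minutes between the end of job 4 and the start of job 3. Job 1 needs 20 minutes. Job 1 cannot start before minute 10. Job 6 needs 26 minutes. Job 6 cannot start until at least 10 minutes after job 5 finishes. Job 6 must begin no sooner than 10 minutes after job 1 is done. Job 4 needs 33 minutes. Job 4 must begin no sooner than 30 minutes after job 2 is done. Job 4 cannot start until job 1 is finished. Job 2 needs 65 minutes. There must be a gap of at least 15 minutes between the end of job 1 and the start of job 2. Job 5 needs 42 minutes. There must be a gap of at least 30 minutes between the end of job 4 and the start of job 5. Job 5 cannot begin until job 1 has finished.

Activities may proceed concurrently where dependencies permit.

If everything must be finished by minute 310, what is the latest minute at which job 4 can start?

Nothing follows job 3; the deadline of minute 310 is its only limit. It must start by 310 − 15 = minute 295.
Job 6 must finish by minute 310; it takes 26 minutes, so it must start by 310 − 26 = minute 284.
Job 5 must finish before job 6 (must start by minute 284, minus 10-minute gap → minute 274). With a 42-minute duration, job 5 must start by 274 − 42 = minute 232.
Job 4 must finish in time for job 3 (must start by minute 295, minus 10-minute gap → minute 285); job 5 (must start by minute 232, minus 30-minute gap → minute 202). The tightest is minute 202, so job 4 must start by 202 − 33 = minute 169.

169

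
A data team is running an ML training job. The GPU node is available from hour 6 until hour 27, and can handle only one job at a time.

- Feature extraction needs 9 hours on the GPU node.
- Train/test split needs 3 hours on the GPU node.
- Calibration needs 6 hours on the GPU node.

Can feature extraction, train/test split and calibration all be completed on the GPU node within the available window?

Yes

The GPU node window is 27 − 6 = 21 hours.
Running back to back, the jobs need 9 + 3 + 6 = 18 hours on the GPU node.
Since 18 ≤ 21, they fit within the window.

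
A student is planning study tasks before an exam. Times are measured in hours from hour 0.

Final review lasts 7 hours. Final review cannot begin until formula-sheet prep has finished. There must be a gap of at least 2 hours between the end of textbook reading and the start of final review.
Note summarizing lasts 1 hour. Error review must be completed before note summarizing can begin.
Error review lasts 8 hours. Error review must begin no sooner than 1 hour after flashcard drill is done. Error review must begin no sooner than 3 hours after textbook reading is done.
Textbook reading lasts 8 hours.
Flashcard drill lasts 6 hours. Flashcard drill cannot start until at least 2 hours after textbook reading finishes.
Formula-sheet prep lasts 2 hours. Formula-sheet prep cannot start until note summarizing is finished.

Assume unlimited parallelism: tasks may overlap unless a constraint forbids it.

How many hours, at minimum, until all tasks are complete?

Textbook reading can start immediately at hour 0; it finishes at hour 8.
Flashcard drill cannot begin until textbook reading (finishes hour 8, plus 2-hour gap → hour 10). It runs from hour 10 to 10 + 6 = hour 16.
Error review cannot start until flashcard drill (finishes hour 16, plus 1-hour gap → hour 17); textbook reading (finishes hour 8, plus 3-hour gap → hour 11). The controlling bound is hour 17, so error review finishes at 17 + 8 = hour 25.
Note summarizing waits on error review (finishes hour 25), so it starts at hour 25 and finishes at 25 + 1 = hour 26.
Formula-sheet prep waits on note summarizing (finishes hour 26), so it starts at hour 26 and finishes at 26 + 2 = hour 28.
Final review has to wait for formula-sheet prep (finishes hour 28); textbook reading (finishes hour 8, plus 2-hour gap → hour 10). The latest of these is hour 28, so final review runs hour 28 to 28 + 7 = hour 35.
All tasks are finished once the last one completes. Finish times: Textbook reading at 8, Flashcard drill at 16, Error review at 25, Note summarizing at 26, Formula-sheet prep at 28, Final review at 35. The latest is hour 35.

35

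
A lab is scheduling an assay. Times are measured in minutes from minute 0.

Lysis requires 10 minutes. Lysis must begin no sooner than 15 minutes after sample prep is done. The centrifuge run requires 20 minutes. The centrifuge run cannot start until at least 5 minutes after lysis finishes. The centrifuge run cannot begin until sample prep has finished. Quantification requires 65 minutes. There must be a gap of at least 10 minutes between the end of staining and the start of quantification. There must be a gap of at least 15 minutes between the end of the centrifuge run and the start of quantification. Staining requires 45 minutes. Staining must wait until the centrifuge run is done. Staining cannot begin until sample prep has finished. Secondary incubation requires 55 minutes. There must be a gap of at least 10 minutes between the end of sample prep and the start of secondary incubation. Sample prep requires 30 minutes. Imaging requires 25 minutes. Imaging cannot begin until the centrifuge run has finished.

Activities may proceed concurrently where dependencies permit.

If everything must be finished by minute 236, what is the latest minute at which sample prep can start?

36

Quantification must finish by minute 236; it takes 65 minutes, so it must start by 236 − 65 = minute 171.
Staining feeds into quantification (must start by minute 171, minus 10-minute gap → minute 161); so staining must finish by minute 161 and therefore start by minute 116.
Nothing follows imaging; the deadline of minute 236 is its only limit. It must start by 236 − 25 = minute 211.
The centrifuge run has several dependents: staining (must start by minute 116); imaging (must start by minute 211); quantification (must start by minute 171, minus 15-minute gap → minute 156). The earliest of those limits is minute 116, so the centrifuge run must start by 116 − 20 = minute 96.
Lysis feeds into the centrifuge run (must start by minute 96, minus 5-minute gap → minute 91); so lysis must finish by minute 91 and therefore start by minute 81.
Nothing follows secondary incubation; the deadline of minute 236 is its only limit. It must start by 236 − 55 = minute 181.
Sample prep has several dependents: lysis (must start by minute 81, minus 15-minute gap → minute 66); the centrifuge run (must start by minute 96); staining (must start by minute 116); secondary incubation (must start by minute 181, minus 10-minute gap → minute 171). The earliest of those limits is minute 66, so sample prep must start by 66 − 30 = minute 36.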